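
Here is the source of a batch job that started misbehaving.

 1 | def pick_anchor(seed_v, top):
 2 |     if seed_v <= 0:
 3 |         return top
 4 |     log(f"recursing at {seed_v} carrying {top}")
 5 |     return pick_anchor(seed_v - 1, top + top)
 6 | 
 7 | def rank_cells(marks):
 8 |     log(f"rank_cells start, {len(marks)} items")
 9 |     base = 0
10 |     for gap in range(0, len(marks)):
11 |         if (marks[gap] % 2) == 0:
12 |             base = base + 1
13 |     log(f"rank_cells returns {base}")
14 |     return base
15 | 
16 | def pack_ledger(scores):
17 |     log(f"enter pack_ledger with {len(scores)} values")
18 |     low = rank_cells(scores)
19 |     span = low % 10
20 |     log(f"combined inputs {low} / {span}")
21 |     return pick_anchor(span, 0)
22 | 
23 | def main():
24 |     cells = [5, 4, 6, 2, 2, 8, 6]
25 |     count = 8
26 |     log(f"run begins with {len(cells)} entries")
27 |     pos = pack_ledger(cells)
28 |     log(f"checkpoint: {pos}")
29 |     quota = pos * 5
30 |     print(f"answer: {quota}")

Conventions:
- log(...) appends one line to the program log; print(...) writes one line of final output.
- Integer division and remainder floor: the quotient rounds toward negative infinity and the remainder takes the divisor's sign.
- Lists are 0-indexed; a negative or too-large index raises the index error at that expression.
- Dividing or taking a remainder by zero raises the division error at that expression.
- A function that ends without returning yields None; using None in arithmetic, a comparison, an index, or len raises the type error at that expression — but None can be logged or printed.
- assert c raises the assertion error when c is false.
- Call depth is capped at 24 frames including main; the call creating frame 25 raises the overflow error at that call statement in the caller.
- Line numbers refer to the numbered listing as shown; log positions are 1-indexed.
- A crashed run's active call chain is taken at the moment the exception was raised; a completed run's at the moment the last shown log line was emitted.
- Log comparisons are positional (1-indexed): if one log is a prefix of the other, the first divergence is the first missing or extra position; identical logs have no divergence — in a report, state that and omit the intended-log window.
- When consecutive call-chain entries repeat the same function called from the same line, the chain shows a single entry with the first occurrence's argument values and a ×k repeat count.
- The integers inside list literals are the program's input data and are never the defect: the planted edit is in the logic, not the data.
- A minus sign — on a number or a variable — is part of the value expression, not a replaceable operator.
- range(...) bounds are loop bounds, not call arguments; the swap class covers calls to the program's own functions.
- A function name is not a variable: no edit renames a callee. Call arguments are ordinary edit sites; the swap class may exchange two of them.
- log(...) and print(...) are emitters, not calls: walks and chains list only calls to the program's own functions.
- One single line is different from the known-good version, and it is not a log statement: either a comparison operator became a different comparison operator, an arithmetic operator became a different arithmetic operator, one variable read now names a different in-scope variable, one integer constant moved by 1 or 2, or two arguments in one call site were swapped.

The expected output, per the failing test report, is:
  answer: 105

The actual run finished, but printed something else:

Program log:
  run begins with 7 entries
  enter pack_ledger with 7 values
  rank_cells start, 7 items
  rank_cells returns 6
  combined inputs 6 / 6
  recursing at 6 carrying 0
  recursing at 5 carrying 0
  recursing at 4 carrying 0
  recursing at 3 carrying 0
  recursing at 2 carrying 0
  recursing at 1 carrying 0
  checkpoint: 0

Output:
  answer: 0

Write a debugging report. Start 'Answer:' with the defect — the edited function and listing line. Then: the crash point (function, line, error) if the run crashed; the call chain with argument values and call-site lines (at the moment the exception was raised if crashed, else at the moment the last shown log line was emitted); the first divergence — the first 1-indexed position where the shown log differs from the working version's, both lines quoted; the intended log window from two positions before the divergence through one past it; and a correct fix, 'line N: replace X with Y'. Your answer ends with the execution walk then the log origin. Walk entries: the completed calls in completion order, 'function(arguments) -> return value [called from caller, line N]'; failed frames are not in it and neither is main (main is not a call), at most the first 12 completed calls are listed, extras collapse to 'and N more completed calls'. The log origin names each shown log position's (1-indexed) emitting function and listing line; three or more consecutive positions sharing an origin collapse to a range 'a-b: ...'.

Answer: the defect is in pick_anchor at line 5.
Key fact: The log first diverges at position 7: the faulty run prints 'recursing at 5 carrying 0' where the working version prints 'recursing at 5 carrying 6'.
Call chain: main.
First divergence: at position 7 the run shows 'recursing at 5 carrying 0' where the working version logs 'recursing at 5 carrying 6'.
Intended log window:
  5: combined inputs 6 / 6
  6: recursing at 6 carrying 0
  7: recursing at 5 carrying 6
  8: recursing at 4 carrying 11
Execution walk:
  rank_cells([5, 4, 6, 2, 2, 8, 6]) -> 6  [called from pack_ledger, line 18]
  pick_anchor(0, 0) -> 0  [called from pick_anchor, line 5]
  pick_anchor(1, 0) -> 0  [called from pick_anchor, line 5]
  pick_anchor(2, 0) -> 0  [called from pick_anchor, line 5]
  pick_anchor(3, 0) -> 0  [called from pick_anchor, line 5]
  pick_anchor(4, 0) -> 0  [called from pick_anchor, line 5]
  pick_anchor(5, 0) -> 0  [called from pick_anchor, line 5]
  pick_anchor(6, 0) -> 0  [called from pack_ledger, line 21]
  pack_ledger([5, 4, 6, 2, 2, 8, 6]) -> 0  [called from main, line 27]
Log line origins:
  1: logged in main at line 26
  2: logged in pack_ledger at line 17
  3: logged in rank_cells at line 8
  4: logged in rank_cells at line 13
  5: logged in pack_ledger at line 20
  6-11: logged in pick_anchor at line 4
  12: logged in main at line 28
A correct fix: line 5: replace `top + top` with `top + seed_v`.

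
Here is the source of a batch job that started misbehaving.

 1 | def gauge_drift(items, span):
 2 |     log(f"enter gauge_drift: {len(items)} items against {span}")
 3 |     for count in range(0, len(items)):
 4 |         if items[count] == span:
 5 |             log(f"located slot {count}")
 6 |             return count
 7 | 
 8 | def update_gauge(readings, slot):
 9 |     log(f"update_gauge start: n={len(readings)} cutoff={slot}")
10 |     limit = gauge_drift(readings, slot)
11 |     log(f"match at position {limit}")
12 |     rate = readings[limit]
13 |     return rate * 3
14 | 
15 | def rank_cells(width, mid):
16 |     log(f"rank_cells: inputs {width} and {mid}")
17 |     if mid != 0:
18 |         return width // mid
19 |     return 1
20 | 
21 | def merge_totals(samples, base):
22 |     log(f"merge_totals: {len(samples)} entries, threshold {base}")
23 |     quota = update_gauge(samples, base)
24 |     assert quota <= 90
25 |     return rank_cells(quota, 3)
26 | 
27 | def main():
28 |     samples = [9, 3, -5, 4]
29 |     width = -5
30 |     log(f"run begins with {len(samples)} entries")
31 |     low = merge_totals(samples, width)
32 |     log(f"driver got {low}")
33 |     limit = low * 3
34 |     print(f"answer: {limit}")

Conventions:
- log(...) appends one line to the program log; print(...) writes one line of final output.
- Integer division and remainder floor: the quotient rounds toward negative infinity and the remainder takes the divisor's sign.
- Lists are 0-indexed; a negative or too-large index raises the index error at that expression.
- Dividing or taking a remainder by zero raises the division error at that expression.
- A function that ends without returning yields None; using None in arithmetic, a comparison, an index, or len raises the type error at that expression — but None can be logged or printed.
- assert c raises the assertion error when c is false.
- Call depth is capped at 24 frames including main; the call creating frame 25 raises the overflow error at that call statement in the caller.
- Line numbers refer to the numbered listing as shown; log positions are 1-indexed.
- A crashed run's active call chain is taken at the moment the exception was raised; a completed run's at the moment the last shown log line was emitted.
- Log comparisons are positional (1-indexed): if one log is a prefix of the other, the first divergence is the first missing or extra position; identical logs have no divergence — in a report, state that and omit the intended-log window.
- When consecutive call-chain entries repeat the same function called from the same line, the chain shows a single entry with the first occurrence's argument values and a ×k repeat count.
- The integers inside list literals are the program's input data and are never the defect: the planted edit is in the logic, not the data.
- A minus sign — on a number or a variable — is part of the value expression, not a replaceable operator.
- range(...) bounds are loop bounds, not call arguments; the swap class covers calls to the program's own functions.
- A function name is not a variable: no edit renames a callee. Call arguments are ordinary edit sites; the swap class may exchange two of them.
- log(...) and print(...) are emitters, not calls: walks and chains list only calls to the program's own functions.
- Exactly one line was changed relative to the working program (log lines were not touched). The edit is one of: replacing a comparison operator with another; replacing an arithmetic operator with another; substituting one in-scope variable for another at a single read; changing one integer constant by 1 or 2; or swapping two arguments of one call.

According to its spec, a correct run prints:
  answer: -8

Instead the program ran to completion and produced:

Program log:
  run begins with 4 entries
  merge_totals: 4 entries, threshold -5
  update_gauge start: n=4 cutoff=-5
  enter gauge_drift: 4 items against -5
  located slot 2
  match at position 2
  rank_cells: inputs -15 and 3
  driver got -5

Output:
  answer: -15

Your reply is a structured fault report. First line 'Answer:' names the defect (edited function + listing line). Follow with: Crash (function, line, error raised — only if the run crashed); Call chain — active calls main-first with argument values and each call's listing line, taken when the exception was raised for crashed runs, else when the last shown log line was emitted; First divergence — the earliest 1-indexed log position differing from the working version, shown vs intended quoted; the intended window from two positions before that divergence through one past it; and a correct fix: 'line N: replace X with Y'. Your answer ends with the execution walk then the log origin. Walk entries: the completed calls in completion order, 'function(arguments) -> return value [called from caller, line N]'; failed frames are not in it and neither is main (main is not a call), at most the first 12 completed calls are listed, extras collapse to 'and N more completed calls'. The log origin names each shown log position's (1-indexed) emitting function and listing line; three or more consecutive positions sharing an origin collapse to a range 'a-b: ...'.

Answer: the defect is in main at line 33.
Key fact: The two runs log identically and part ways only at the printed values.
Call chain: main.
First divergence: none — the logs agree in full.
Execution walk:
  gauge_drift([9, 3, -5, 4], -5) -> 2  [called from update_gauge, line 10]
  update_gauge([9, 3, -5, 4], -5) -> -15  [called from merge_totals, line 23]
  rank_cells(-15, 3) -> -5  [called from merge_totals, line 25]
  merge_totals([9, 3, -5, 4], -5) -> -5  [called from main, line 31]
Log line origins:
  1: emitted by main (line 30)
  2: emitted by merge_totals (line 22)
  3: emitted by update_gauge (line 9)
  4: emitted by gauge_drift (line 2)
  5: emitted by gauge_drift (line 5)
  6: emitted by update_gauge (line 11)
  7: emitted by rank_cells (line 16)
  8: emitted by main (line 32)
A correct fix: line 33: replace `*` with `-`.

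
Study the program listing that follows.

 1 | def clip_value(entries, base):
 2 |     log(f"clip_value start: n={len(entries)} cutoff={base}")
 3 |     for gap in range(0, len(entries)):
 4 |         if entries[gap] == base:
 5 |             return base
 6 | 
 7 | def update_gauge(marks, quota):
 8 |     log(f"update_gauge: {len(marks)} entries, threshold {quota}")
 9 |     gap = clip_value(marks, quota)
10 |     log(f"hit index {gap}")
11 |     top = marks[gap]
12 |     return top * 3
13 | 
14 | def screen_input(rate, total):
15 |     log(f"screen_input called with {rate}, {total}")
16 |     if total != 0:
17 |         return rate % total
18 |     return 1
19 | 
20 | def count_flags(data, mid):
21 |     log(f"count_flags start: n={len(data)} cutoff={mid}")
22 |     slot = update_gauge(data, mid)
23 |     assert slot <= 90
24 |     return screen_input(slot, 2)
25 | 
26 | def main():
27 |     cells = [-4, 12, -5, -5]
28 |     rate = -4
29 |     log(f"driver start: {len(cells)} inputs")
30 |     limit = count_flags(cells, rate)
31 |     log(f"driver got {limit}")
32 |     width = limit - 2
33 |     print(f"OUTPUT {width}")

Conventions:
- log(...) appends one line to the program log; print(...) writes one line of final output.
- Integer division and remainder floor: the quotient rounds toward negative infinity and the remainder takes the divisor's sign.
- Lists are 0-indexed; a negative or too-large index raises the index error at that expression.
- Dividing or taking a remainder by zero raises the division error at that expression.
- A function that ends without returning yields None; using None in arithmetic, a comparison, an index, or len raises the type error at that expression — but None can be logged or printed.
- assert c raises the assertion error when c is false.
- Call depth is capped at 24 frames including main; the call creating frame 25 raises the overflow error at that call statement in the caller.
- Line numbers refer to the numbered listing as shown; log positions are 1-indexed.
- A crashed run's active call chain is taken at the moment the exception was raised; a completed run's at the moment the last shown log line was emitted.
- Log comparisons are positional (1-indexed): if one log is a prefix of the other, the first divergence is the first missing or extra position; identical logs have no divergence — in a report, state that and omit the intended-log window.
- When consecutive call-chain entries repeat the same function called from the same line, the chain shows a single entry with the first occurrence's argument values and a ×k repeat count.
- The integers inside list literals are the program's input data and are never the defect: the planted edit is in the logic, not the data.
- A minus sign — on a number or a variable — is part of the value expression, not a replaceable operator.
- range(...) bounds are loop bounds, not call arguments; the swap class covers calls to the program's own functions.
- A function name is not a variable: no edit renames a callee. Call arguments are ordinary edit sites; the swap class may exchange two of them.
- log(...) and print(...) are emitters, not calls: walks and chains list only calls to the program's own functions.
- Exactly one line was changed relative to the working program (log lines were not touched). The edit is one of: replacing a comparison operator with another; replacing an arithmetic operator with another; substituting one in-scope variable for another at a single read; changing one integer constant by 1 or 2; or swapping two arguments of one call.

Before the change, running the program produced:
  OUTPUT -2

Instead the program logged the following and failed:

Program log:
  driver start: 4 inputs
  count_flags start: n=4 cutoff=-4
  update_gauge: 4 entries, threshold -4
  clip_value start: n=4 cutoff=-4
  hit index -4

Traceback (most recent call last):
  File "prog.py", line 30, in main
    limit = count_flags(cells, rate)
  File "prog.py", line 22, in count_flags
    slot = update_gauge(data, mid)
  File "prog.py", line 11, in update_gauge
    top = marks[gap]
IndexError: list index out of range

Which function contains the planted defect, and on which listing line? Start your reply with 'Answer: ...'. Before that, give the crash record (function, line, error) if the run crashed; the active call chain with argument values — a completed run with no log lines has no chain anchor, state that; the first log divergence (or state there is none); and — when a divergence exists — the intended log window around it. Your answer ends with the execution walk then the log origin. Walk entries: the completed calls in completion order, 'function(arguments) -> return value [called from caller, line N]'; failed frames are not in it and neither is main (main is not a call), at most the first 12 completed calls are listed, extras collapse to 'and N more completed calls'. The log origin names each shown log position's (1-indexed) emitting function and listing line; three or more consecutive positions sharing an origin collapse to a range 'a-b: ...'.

Answer: the defect is in clip_value at line 5.
Key observation: Log line 5 is where behavior first shows: 'hit index -4' appears instead of 'hit index 0'.
Crash: update_gauge, line 11, IndexError.
Call chain: main -> count_flags([-4, 12, -5, -5], -4) (called at line 30) -> update_gauge([-4, 12, -5, -5], -4) (called at line 22).
First divergence: position 5; shown 'hit index -4' vs intended 'hit index 0'.
Intended log window:
  3: update_gauge: 4 entries, threshold -4
  4: clip_value start: n=4 cutoff=-4
  5: hit index 0
  6: screen_input called with -12, 2
Execution walk:
  clip_value([-4, 12, -5, -5], -4) -> -4  [called from update_gauge, line 9]
Log line origins:
  1: emitted by main (line 29)
  2: emitted by count_flags (line 21)
  3: emitted by update_gauge (line 8)
  4: emitted by clip_value (line 2)
  5: emitted by update_gauge (line 10)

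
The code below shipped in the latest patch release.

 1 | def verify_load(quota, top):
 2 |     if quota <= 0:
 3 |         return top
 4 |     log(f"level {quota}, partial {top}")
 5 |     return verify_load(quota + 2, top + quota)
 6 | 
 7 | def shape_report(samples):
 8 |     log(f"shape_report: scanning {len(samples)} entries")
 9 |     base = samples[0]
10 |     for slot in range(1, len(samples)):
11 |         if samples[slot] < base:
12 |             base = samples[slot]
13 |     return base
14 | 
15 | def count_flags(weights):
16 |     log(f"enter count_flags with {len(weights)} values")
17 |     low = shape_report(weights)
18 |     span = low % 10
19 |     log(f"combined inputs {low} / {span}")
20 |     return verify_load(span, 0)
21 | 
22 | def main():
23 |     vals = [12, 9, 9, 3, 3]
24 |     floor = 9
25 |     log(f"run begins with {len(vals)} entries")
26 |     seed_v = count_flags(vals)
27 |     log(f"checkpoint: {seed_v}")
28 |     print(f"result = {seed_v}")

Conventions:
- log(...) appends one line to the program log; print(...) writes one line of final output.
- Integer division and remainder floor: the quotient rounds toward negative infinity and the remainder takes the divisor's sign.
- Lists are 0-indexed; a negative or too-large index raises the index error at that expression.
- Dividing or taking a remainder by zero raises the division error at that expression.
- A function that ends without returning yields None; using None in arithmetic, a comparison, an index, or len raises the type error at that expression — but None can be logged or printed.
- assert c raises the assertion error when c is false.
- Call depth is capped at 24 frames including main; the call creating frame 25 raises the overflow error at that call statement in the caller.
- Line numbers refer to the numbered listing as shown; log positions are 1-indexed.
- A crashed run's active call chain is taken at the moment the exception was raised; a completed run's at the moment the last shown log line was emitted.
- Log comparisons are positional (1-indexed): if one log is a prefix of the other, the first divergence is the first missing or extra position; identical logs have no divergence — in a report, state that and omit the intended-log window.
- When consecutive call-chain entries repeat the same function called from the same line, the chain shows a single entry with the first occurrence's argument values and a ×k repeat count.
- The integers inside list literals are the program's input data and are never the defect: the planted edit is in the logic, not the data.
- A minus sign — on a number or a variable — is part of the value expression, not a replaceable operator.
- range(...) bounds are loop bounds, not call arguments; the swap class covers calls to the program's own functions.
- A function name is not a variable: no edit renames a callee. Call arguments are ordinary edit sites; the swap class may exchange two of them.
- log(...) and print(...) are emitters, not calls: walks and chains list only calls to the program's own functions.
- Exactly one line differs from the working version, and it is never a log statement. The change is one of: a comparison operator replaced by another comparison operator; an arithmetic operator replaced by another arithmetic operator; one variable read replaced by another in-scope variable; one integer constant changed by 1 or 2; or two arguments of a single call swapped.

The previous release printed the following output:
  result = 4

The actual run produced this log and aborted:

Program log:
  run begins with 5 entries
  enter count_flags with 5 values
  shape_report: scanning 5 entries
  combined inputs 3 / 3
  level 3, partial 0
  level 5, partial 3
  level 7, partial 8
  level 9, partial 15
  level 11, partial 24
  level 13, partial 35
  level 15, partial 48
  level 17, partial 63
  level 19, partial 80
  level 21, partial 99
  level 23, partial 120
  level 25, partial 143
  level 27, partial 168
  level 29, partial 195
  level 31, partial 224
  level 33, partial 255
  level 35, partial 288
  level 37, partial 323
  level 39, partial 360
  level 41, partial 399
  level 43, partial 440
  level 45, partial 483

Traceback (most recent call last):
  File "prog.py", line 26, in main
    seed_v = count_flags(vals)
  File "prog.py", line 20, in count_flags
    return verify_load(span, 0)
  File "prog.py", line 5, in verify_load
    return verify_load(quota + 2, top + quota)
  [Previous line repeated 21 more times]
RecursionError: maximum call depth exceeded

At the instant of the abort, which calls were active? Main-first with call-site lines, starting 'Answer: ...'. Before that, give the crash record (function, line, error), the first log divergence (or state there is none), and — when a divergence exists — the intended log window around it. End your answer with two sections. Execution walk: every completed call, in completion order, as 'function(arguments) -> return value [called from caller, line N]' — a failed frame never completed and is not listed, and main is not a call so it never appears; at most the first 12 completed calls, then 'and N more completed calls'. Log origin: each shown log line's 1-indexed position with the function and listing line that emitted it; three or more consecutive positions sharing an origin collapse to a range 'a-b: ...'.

Answer: main -> count_flags (called at line 26) -> verify_load (called at line 20) -> verify_load (called at line 5) ×21.
Key fact: Position 6 is the first bad log line: 'level 5, partial 3' should read 'level 1, partial 3'.
Crash: verify_load, line 5, RecursionError.
First divergence: position 6; shown 'level 5, partial 3' vs intended 'level 1, partial 3'.
Intended log window:
  4: combined inputs 3 / 3
  5: level 3, partial 0
  6: level 1, partial 3
  7: checkpoint: 4
Execution walk:
  shape_report([12, 9, 9, 3, 3]) -> 3  [called from count_flags, line 17]
Log line origins:
  1: logged in main at line 25
  2: logged in count_flags at line 16
  3: logged in shape_report at line 8
  4: logged in count_flags at line 19
  5-26: logged in verify_load at line 4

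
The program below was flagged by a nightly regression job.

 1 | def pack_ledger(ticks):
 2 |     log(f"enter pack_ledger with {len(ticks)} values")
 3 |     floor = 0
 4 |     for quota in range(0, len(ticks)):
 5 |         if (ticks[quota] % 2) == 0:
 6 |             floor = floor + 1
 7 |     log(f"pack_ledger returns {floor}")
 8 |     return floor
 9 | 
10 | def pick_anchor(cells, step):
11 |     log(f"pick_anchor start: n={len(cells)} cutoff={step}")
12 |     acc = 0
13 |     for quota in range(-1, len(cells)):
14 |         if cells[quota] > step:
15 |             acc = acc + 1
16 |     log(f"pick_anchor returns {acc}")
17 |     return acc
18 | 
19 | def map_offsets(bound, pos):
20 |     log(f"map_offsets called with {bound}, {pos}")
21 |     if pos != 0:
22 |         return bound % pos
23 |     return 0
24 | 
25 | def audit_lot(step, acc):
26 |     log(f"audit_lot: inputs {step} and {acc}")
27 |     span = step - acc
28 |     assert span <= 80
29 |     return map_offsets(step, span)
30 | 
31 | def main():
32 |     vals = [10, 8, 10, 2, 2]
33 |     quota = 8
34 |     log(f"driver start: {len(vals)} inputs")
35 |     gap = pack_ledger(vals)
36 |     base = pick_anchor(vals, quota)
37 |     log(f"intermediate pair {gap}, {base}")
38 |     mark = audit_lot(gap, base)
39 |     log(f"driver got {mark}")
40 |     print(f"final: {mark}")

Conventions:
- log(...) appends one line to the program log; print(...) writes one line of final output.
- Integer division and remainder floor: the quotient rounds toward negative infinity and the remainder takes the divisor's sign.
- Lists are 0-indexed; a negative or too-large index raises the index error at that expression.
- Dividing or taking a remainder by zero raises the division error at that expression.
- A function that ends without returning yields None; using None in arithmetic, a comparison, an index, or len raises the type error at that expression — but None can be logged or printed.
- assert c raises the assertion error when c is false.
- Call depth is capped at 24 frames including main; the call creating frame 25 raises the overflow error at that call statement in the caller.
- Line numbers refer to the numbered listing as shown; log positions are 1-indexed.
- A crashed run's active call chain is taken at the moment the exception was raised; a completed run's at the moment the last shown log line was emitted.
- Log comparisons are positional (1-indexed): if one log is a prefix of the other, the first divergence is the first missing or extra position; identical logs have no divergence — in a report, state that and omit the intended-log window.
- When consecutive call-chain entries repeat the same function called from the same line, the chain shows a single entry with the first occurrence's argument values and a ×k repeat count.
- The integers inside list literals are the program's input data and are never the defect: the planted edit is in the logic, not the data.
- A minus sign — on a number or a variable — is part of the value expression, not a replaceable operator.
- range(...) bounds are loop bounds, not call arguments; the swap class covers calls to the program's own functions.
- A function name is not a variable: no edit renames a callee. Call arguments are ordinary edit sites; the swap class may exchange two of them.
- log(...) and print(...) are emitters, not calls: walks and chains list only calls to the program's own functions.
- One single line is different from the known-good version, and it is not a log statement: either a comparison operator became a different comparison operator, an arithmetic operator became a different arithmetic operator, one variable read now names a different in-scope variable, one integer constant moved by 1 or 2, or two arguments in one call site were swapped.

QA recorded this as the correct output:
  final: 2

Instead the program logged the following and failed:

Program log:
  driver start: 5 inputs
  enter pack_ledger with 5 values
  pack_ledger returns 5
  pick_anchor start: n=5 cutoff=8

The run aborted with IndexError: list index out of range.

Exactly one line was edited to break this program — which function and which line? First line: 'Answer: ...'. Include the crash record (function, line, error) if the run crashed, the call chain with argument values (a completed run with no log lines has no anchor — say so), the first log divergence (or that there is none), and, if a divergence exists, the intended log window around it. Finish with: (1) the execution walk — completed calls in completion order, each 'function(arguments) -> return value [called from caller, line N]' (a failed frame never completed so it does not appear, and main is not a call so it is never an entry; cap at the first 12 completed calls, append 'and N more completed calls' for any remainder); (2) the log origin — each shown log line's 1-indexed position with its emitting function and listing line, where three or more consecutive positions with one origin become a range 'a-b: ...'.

Answer: the defect is in pick_anchor at line 13.
The tell: The faulty run's log stops after 4 lines; the working version's next line would be 'pick_anchor returns 2'.
Crash: pick_anchor, line 14, IndexError.
Call chain: main -> pick_anchor([10, 8, 10, 2, 2], 8) (called at line 36).
First divergence: position 5 — the faulty run's log ends after 4 lines; the working version continues with 'pick_anchor returns 2'.
Intended log window:
  3: pack_ledger returns 5
  4: pick_anchor start: n=5 cutoff=8
  5: pick_anchor returns 2
  6: intermediate pair 5, 2
Execution walk:
  pack_ledger([10, 8, 10, 2, 2]) -> 5  [called from main, line 35]
Log line origins:
  1: from main, line 34
  2: from pack_ledger, line 2
  3: from pack_ledger, line 7
  4: from pick_anchor, line 11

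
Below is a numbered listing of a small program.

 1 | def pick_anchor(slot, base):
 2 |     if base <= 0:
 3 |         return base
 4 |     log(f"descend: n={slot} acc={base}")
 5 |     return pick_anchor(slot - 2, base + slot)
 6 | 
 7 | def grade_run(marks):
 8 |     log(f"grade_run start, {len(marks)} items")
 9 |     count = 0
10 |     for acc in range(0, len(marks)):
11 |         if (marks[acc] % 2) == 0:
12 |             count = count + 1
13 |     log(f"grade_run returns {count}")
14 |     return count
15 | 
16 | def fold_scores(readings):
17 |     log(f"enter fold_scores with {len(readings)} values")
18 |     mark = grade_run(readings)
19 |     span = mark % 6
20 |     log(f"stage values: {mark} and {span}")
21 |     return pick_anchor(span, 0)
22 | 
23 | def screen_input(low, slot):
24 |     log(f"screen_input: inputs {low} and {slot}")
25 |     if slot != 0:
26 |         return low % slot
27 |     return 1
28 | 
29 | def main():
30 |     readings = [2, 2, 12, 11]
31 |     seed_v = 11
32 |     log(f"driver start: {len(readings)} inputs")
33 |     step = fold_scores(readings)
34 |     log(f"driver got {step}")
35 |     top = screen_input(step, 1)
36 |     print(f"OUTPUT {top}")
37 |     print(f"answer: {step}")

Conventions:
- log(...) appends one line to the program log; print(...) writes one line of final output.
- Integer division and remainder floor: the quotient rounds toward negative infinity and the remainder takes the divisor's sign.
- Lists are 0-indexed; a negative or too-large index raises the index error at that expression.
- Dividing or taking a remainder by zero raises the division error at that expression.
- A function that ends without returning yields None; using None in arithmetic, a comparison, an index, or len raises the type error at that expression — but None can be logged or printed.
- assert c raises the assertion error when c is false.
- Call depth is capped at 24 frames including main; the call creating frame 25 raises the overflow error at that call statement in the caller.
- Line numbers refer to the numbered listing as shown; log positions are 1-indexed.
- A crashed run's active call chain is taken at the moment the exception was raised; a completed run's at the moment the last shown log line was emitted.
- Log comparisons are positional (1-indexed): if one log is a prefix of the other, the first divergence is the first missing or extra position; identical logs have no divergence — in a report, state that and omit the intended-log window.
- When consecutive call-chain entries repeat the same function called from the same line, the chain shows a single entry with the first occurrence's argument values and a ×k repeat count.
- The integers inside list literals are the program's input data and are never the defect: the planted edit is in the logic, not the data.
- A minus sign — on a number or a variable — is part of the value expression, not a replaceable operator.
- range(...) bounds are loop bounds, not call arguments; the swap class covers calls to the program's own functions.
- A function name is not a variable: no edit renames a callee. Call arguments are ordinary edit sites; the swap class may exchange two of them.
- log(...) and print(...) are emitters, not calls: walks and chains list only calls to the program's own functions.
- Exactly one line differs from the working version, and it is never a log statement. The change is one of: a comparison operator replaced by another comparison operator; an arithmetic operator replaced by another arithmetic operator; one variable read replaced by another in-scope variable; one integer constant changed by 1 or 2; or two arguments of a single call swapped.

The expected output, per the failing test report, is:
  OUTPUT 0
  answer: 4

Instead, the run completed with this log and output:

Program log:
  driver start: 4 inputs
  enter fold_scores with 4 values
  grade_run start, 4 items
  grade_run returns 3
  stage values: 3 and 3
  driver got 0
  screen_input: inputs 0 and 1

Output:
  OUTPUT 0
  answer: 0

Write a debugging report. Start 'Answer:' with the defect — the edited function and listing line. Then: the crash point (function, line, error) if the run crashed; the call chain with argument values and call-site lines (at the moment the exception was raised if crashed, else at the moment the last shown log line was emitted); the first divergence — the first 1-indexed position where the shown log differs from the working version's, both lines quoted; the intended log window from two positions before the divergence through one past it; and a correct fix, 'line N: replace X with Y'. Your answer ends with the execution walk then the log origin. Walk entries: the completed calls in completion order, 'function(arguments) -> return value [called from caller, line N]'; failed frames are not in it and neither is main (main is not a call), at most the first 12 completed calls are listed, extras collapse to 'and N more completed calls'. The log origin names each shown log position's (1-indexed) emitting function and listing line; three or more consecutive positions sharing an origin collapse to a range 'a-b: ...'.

Answer: the defect is in pick_anchor at line 2.
Key fact: Everything matches until log position 6, which reads 'driver got 0' in place of 'descend: n=3 acc=0'.
Call chain: main -> screen_input(0, 1) (called at line 35).
First divergence: at position 6 the run shows 'driver got 0' where the working version logs 'descend: n=3 acc=0'.
Intended log window:
  4: grade_run returns 3
  5: stage values: 3 and 3
  6: descend: n=3 acc=0
  7: descend: n=1 acc=3
Execution walk:
  grade_run([2, 2, 12, 11]) -> 3  [called from fold_scores, line 18]
  pick_anchor(3, 0) -> 0  [called from fold_scores, line 21]
  fold_scores([2, 2, 12, 11]) -> 0  [called from main, line 33]
  screen_input(0, 1) -> 0  [called from main, line 35]
Log line origins:
  1 — main, line 32
  2 — fold_scores, line 17
  3 — grade_run, line 8
  4 — grade_run, line 13
  5 — fold_scores, line 20
  6 — main, line 34
  7 — screen_input, line 24
A correct fix: line 2: replace `base` with `slot`.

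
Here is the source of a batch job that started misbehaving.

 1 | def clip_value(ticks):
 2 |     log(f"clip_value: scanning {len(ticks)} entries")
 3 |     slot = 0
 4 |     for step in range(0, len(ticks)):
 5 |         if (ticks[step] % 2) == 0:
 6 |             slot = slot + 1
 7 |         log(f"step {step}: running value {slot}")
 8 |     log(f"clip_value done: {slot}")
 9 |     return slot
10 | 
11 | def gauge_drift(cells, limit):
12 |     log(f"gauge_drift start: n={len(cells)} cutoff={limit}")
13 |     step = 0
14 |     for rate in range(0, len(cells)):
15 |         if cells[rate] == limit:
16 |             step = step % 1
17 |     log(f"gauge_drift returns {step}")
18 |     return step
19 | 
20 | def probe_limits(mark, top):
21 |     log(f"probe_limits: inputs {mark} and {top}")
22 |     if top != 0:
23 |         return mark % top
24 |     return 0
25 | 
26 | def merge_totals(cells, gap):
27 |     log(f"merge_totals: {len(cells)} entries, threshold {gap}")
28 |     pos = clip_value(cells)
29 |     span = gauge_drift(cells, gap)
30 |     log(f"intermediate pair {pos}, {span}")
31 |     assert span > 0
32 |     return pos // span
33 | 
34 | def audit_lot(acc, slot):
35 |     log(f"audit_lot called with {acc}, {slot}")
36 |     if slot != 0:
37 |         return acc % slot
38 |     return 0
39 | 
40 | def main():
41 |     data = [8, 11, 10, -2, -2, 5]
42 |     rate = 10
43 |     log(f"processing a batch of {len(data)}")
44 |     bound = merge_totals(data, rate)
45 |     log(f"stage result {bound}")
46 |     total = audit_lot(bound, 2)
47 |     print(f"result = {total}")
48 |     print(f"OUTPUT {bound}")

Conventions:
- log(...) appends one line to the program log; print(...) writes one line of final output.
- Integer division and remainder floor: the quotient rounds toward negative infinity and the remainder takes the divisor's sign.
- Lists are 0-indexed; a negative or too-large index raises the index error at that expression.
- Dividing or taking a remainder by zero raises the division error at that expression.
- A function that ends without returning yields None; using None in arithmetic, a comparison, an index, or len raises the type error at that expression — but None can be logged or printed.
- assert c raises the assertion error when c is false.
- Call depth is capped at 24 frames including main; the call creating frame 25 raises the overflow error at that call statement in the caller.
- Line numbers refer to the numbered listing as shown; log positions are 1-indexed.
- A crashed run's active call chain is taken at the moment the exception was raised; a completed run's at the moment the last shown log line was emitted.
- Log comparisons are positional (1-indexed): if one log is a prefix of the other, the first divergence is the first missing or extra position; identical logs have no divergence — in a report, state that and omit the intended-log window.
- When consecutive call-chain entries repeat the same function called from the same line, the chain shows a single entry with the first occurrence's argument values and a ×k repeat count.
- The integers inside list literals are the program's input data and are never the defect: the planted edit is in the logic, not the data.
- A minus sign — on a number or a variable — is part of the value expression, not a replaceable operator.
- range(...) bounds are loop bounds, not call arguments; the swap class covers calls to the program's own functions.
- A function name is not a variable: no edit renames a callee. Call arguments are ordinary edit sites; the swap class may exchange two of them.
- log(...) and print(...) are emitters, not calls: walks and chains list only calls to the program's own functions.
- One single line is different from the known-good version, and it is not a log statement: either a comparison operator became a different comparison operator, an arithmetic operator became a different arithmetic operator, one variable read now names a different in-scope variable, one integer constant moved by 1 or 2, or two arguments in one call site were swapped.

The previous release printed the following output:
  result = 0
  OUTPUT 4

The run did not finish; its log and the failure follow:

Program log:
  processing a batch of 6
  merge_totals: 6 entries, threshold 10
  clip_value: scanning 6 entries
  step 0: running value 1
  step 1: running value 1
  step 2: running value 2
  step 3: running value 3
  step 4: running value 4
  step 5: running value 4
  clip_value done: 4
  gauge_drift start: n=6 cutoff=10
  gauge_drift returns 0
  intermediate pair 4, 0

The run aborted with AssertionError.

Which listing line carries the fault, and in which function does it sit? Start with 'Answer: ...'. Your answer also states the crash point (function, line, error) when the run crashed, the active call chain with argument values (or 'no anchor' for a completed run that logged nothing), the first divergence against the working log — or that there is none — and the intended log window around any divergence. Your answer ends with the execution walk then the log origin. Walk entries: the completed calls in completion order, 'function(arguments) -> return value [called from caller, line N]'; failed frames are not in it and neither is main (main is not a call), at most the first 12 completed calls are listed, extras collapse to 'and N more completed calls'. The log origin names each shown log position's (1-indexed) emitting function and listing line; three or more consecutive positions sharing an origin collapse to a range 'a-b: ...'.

Answer: the defect is in gauge_drift at line 16.
Core observation: Log line 12 is where behavior first shows: 'gauge_drift returns 0' appears instead of 'gauge_drift returns 1'.
Crash: merge_totals, line 31, AssertionError.
Call chain: main -> merge_totals([8, 11, 10, -2, -2, 5], 10) (called at line 44).
First divergence: position 12; shown 'gauge_drift returns 0' vs intended 'gauge_drift returns 1'.
Intended log window:
  10: clip_value done: 4
  11: gauge_drift start: n=6 cutoff=10
  12: gauge_drift returns 1
  13: intermediate pair 4, 1
Execution walk:
  clip_value([8, 11, 10, -2, -2, 5]) -> 4  [called from merge_totals, line 28]
  gauge_drift([8, 11, 10, -2, -2, 5], 10) -> 0  [called from merge_totals, line 29]
Log origin:
  1: emitted by main (line 43)
  2: emitted by merge_totals (line 27)
  3: emitted by clip_value (line 2)
  4-9: emitted by clip_value (line 7)
  10: emitted by clip_value (line 8)
  11: emitted by gauge_drift (line 12)
  12: emitted by gauge_drift (line 17)
  13: emitted by merge_totals (line 30)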